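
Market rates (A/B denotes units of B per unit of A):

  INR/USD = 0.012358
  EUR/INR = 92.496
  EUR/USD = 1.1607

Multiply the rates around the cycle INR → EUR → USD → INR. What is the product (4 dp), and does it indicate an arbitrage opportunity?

1.0154 (arbitrage exists)

Around INR → EUR → USD → INR: 1 ÷ 92.496 × 1.1607 ÷ 0.012358 = 1.015427
Product > 1; profitable direction is INR → EUR → USD → INR.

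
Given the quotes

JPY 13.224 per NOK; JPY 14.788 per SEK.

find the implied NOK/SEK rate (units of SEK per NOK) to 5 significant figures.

1 NOK × 13.224 = 13.224 JPY
13.224 JPY ÷ 14.788 = 0.894239 SEK

NOK/SEK = 0.89424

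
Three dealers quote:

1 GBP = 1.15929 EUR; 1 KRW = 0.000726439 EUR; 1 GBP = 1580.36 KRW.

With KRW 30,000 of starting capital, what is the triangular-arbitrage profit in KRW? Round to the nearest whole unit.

Profitable loop is KRW → GBP → EUR → KRW:
KRW 30,000 ÷ 1580.36 = GBP 18.98
GBP 18.98 × 1.15929 = EUR 22.01
EUR 22.01 ÷ 0.000726439 = KRW 30,294
Profit = KRW 30,294 − KRW 30,000

Profit: KRW 294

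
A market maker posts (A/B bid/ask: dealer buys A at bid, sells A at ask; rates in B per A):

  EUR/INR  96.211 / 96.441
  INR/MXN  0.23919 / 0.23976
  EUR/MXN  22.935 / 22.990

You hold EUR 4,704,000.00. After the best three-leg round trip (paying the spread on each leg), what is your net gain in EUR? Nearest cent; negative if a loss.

Best loop EUR → INR → MXN → EUR:
EUR 4,704,000.00 × 96.211 (sell EUR at bid) = INR 452,576,544.00
INR 452,576,544.00 × 0.23919 (sell INR at bid) = MXN 108,251,783.56
MXN 108,251,783.56 ÷ 22.990 (buy EUR at ask) = EUR 4,708,646.52

Net profit: EUR 4,646.52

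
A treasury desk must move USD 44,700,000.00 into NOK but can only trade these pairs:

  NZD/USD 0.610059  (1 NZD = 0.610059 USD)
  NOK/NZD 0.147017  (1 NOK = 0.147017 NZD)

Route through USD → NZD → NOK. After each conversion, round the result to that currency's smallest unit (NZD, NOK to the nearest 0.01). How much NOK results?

NOK 498,388,632.61

USD 44,700,000.00 ÷ 0.610059 = NZD 73,271,601.60
NZD 73,271,601.60 ÷ 0.147017 = NOK 498,388,632.61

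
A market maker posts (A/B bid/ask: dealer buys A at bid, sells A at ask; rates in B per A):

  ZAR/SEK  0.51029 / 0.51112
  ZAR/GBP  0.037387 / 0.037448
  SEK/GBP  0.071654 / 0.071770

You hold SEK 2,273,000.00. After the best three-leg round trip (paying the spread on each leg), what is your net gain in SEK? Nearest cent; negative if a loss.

Best loop SEK → ZAR → GBP → SEK:
SEK 2,273,000.00 ÷ 0.51112 (buy ZAR at ask) = ZAR 4,447,096.57
ZAR 4,447,096.57 × 0.037387 (sell ZAR at bid) = GBP 166,263.60
GBP 166,263.60 ÷ 0.071770 (buy SEK at ask) = SEK 2,316,616.96

Net profit: SEK 43,616.96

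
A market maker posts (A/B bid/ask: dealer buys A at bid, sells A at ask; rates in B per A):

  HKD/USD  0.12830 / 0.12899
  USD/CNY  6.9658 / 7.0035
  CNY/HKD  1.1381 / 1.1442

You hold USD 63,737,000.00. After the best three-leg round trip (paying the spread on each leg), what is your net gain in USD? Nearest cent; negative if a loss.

Best loop USD → CNY → HKD → USD:
USD 63,737,000.00 × 6.9658 (sell USD at bid) = CNY 443,979,194.60
CNY 443,979,194.60 × 1.1381 (sell CNY at bid) = HKD 505,292,721.37
HKD 505,292,721.37 × 0.12830 (sell HKD at bid) = USD 64,829,056.15

Net profit: USD 1,092,056.15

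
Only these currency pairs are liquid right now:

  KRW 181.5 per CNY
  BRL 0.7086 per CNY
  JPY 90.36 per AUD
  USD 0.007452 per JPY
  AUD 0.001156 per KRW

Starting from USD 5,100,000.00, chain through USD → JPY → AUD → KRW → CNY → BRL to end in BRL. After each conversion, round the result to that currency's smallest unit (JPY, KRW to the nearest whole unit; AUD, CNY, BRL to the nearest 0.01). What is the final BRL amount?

BRL 25,579,249.14

USD 5,100,000.00 ÷ 0.007452 = JPY 684,380,032
JPY 684,380,032 ÷ 90.36 = AUD 7,573,926.87
AUD 7,573,926.87 ÷ 0.001156 = KRW 6,551,839,853
KRW 6,551,839,853 ÷ 181.5 = CNY 36,098,291.20
CNY 36,098,291.20 × 0.7086 = BRL 25,579,249.14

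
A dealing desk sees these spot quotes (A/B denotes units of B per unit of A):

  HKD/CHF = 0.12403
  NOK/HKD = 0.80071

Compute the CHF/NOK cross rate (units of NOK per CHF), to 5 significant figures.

CHF/NOK = 10.069

1 CHF ÷ 0.12403 = 8.06257 HKD
8.06257 HKD ÷ 0.80071 = 10.0693 NOK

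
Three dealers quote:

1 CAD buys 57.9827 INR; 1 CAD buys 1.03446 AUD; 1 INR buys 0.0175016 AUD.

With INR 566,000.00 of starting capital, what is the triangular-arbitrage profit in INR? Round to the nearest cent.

Profit: INR 10,970.95

Profitable loop is INR → CAD → AUD → INR:
INR 566,000.00 ÷ 57.9827 = CAD 9,761.53
CAD 9,761.53 × 1.03446 = AUD 10,097.91
AUD 10,097.91 ÷ 0.0175016 = INR 576,970.95
Profit = INR 576,970.95 − INR 566,000.00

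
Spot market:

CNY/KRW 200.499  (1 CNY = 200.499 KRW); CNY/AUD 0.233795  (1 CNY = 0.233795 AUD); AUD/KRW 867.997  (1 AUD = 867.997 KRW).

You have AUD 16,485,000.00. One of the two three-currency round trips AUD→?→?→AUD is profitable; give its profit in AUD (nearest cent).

Profitable loop is AUD → KRW → CNY → AUD:
AUD 16,485,000.00 × 867.997 = KRW 14,308,930,545
KRW 14,308,930,545 ÷ 200.499 = CNY 71,366,593.08
CNY 71,366,593.08 × 0.233795 = AUD 16,685,152.63
Profit = AUD 16,685,152.63 − AUD 16,485,000.00

Profit: AUD 200,152.63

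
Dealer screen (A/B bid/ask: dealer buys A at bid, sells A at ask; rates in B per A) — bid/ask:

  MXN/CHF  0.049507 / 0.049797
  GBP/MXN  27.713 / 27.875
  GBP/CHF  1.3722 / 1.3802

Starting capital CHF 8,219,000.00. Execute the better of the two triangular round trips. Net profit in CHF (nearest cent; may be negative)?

Net result: CHF -48,904.95 (no profitable arbitrage after spreads)

Best loop CHF → GBP → MXN → CHF:
CHF 8,219,000.00 ÷ 1.3802 (buy GBP at ask) = GBP 5,954,934.07
GBP 5,954,934.07 × 27.713 (sell GBP at bid) = MXN 165,029,087.81
MXN 165,029,087.81 × 0.049507 (sell MXN at bid) = CHF 8,170,095.05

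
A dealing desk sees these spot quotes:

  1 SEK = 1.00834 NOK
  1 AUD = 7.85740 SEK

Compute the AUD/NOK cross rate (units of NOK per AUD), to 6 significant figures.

1 AUD × 7.85740 = 7.8574 SEK
7.8574 SEK × 1.00834 = 7.92293 NOK

AUD/NOK = 7.92293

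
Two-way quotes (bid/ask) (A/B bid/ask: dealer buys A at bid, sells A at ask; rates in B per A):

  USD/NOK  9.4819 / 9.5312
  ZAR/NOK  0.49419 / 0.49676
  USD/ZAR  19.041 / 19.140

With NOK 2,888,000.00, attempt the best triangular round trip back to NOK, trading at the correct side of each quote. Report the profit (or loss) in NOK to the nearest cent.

Best loop NOK → ZAR → USD → NOK:
NOK 2,888,000.00 ÷ 0.49676 (buy ZAR at ask) = ZAR 5,813,672.60
ZAR 5,813,672.60 ÷ 19.140 (buy USD at ask) = USD 303,744.65
USD 303,744.65 × 9.4819 (sell USD at bid) = NOK 2,880,076.40

Net result: NOK -7,923.60 (no profitable arbitrage after spreads)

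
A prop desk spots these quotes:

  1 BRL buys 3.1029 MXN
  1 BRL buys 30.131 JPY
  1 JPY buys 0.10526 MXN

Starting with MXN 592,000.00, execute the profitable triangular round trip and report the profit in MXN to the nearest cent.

Profit: MXN 13,105.14

Profitable loop is MXN → BRL → JPY → MXN:
MXN 592,000.00 ÷ 3.1029 = BRL 190,789.26
BRL 190,789.26 × 30.131 = JPY 5,748,671
JPY 5,748,671 × 0.10526 = MXN 605,105.14
Profit = MXN 605,105.14 − MXN 592,000.00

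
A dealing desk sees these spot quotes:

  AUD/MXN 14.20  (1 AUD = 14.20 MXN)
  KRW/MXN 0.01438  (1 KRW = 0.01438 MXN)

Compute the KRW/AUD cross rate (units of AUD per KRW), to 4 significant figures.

KRW/AUD = 0.001013

1 KRW × 0.01438 = 0.01438 MXN
0.01438 MXN ÷ 14.20 = 0.00101268 AUD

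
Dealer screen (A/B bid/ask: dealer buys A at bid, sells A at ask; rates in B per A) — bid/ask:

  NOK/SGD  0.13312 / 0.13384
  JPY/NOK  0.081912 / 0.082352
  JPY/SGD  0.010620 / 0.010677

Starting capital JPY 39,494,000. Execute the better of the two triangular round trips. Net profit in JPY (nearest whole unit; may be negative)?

Net profit: JPY 840,132

Best loop JPY → NOK → SGD → JPY:
JPY 39,494,000 × 0.081912 (sell JPY at bid) = NOK 3,235,032.53
NOK 3,235,032.53 × 0.13312 (sell NOK at bid) = SGD 430,647.53
SGD 430,647.53 ÷ 0.010677 (buy JPY at ask) = JPY 40,334,132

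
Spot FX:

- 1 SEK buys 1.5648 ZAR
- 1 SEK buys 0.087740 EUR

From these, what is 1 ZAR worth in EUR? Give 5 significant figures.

1 ZAR ÷ 1.5648 = 0.639059 SEK
0.639059 SEK × 0.087740 = 0.0560711 EUR

ZAR/EUR = 0.056071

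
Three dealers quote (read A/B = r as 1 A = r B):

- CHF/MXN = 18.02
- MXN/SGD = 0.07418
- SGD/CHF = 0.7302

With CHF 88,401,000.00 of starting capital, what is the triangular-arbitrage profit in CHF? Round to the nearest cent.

Profit: CHF 2,166,782.32

Profitable loop is CHF → SGD → MXN → CHF:
CHF 88,401,000.00 ÷ 0.7302 = SGD 121,064,092.03
SGD 121,064,092.03 ÷ 0.07418 = MXN 1,632,031,437.44
MXN 1,632,031,437.44 ÷ 18.02 = CHF 90,567,782.32
Profit = CHF 90,567,782.32 − CHF 88,401,000.00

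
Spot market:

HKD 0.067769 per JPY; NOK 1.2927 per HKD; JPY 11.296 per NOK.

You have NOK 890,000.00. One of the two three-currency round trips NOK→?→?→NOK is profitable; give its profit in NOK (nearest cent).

Profitable loop is NOK → HKD → JPY → NOK:
NOK 890,000.00 ÷ 1.2927 = HKD 688,481.47
HKD 688,481.47 ÷ 0.067769 = JPY 10,159,239
JPY 10,159,239 ÷ 11.296 = NOK 899,366.07
Profit = NOK 899,366.07 − NOK 890,000.00

Profit: NOK 9,366.07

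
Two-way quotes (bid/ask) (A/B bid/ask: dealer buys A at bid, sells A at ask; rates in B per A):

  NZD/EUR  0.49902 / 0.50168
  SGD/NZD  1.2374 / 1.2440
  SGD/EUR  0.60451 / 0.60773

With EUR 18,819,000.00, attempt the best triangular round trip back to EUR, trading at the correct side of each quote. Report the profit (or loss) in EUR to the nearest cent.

Net profit: EUR 302,146.57

Best loop EUR → SGD → NZD → EUR:
EUR 18,819,000.00 ÷ 0.60773 (buy SGD at ask) = SGD 30,966,054.00
SGD 30,966,054.00 × 1.2374 (sell SGD at bid) = NZD 38,317,395.22
NZD 38,317,395.22 × 0.49902 (sell NZD at bid) = EUR 19,121,146.57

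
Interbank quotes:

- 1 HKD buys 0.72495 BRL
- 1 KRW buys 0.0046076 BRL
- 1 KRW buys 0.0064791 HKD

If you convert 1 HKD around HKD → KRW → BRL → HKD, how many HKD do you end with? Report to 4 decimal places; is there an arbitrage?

Around HKD → KRW → BRL → HKD: 1 ÷ 0.0064791 × 0.0046076 ÷ 0.72495 = 0.980962
Product < 1; profitable direction is HKD → BRL → KRW → HKD.

0.9810 (arbitrage exists)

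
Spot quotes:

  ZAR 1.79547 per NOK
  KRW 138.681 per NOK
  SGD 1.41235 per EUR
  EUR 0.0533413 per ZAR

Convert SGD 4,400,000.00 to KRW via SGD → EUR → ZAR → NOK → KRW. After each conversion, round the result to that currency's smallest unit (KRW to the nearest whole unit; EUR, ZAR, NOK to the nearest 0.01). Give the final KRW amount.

SGD 4,400,000.00 ÷ 1.41235 = EUR 3,115,375.08
EUR 3,115,375.08 ÷ 0.0533413 = ZAR 58,404,558.57
ZAR 58,404,558.57 ÷ 1.79547 = NOK 32,528,841.23
NOK 32,528,841.23 × 138.681 = KRW 4,511,132,231

KRW 4,511,132,231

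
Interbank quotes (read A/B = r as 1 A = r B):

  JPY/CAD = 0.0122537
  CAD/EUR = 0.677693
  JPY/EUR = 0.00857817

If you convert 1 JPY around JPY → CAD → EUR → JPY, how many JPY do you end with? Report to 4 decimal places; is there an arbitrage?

0.9681 (arbitrage exists)

Around JPY → CAD → EUR → JPY: 1 × 0.0122537 × 0.677693 ÷ 0.00857817 = 0.968067
Product < 1; profitable direction is JPY → EUR → CAD → JPY.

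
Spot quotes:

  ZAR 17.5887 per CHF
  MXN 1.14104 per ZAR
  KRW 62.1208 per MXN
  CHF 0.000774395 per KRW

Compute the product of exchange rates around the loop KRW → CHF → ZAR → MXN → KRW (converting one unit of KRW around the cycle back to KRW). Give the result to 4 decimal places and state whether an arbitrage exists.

0.9655 (arbitrage exists)

Around KRW → CHF → ZAR → MXN → KRW: 1 × 0.000774395 × 17.5887 × 1.14104 × 62.1208 = 0.965460
Product < 1; profitable direction is KRW → MXN → ZAR → CHF → KRW.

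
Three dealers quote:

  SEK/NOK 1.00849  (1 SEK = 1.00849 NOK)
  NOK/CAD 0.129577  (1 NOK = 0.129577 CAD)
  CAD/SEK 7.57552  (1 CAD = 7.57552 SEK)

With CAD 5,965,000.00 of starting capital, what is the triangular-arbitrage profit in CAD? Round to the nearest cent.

Profit: CAD 60,574.80

Profitable loop is CAD → NOK → SEK → CAD:
CAD 5,965,000.00 ÷ 0.129577 = NOK 46,034,404.25
NOK 46,034,404.25 ÷ 1.00849 = SEK 45,646,862.39
SEK 45,646,862.39 ÷ 7.57552 = CAD 6,025,574.80
Profit = CAD 6,025,574.80 − CAD 5,965,000.00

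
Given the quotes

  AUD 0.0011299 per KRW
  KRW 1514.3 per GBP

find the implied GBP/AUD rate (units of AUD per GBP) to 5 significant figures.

1 GBP × 1514.3 = 1514.3 KRW
1514.3 KRW × 0.0011299 = 1.71101 AUD

GBP/AUD = 1.7110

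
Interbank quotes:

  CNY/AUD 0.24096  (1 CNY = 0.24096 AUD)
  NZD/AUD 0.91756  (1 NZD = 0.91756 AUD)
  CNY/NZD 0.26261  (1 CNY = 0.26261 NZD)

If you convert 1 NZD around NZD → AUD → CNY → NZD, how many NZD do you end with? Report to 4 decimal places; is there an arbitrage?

Around NZD → AUD → CNY → NZD: 1 × 0.91756 ÷ 0.24096 × 0.26261 = 1.000002
Product ≈ 1 (deviation 0.000%, within rounding noise).

1.0000 (no arbitrage)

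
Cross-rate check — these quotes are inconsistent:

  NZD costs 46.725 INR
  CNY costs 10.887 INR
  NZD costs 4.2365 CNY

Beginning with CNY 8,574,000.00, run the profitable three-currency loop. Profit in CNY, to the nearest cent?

Profit: CNY 111,950.61

Profitable loop is CNY → NZD → INR → CNY:
CNY 8,574,000.00 ÷ 4.2365 = NZD 2,023,840.43
NZD 2,023,840.43 × 46.725 = INR 94,563,944.29
INR 94,563,944.29 ÷ 10.887 = CNY 8,685,950.61
Profit = CNY 8,685,950.61 − CNY 8,574,000.00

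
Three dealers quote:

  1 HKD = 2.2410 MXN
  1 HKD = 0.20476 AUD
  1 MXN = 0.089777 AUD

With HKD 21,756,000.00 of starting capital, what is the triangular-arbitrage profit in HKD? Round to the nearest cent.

Profit: HKD 386,019.33

Profitable loop is HKD → AUD → MXN → HKD:
HKD 21,756,000.00 × 0.20476 = AUD 4,454,758.56
AUD 4,454,758.56 ÷ 0.089777 = MXN 49,620,265.32
MXN 49,620,265.32 ÷ 2.2410 = HKD 22,142,019.33
Profit = HKD 22,142,019.33 − HKD 21,756,000.00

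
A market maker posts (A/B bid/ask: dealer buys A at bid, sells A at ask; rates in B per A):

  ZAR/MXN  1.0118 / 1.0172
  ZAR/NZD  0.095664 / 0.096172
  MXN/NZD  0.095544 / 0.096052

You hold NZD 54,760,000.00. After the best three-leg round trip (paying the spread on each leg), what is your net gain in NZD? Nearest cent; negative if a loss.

Net profit: NZD 284,367.54

Best loop NZD → ZAR → MXN → NZD:
NZD 54,760,000.00 ÷ 0.096172 (buy ZAR at ask) = ZAR 569,396,497.94
ZAR 569,396,497.94 × 1.0118 (sell ZAR at bid) = MXN 576,115,376.62
MXN 576,115,376.62 × 0.095544 (sell MXN at bid) = NZD 55,044,367.54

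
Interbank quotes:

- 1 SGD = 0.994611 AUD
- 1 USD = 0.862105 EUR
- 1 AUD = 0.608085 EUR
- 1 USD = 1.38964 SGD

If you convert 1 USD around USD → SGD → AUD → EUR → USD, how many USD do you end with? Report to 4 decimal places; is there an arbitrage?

0.9749 (arbitrage exists)

Around USD → SGD → AUD → EUR → USD: 1 × 1.38964 × 0.994611 × 0.608085 ÷ 0.862105 = 0.974899
Product < 1; profitable direction is USD → EUR → AUD → SGD → USD.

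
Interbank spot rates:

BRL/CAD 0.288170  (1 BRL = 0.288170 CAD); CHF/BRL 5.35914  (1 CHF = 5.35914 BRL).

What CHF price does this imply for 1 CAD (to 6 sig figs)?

1 CAD ÷ 0.288170 = 3.47017 BRL
3.47017 BRL ÷ 5.35914 = 0.647524 CHF

CAD/CHF = 0.647524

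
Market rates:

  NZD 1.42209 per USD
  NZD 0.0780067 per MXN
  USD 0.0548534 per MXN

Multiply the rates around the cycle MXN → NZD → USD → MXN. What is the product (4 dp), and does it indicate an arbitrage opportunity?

Around MXN → NZD → USD → MXN: 1 × 0.0780067 ÷ 1.42209 ÷ 0.0548534 = 1.000003
Product ≈ 1 (deviation 0.000%, within rounding noise).

1.0000 (no arbitrage)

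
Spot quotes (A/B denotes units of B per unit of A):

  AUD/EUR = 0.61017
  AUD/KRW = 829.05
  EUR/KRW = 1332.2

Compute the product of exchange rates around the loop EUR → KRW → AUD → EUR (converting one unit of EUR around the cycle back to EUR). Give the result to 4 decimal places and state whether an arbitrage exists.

0.9805 (arbitrage exists)

Around EUR → KRW → AUD → EUR: 1 × 1332.2 ÷ 829.05 × 0.61017 = 0.980482
Product < 1; profitable direction is EUR → AUD → KRW → EUR.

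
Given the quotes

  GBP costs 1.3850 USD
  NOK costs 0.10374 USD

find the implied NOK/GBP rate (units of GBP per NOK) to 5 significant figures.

1 NOK × 0.10374 = 0.10374 USD
0.10374 USD ÷ 1.3850 = 0.0749025 GBP

NOK/GBP = 0.074903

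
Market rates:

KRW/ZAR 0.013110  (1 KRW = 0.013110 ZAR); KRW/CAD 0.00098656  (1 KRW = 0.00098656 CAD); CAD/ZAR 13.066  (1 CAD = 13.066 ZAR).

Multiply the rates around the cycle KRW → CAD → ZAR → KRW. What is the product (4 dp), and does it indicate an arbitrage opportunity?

0.9832 (arbitrage exists)

Around KRW → CAD → ZAR → KRW: 1 × 0.00098656 × 13.066 ÷ 0.013110 = 0.983249
Product < 1; profitable direction is KRW → ZAR → CAD → KRW.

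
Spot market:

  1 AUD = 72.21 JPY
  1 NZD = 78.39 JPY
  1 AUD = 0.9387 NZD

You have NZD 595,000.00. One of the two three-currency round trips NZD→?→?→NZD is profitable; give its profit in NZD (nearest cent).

Profitable loop is NZD → JPY → AUD → NZD:
NZD 595,000.00 × 78.39 = JPY 46,642,050
JPY 46,642,050 ÷ 72.21 = AUD 645,922.31
AUD 645,922.31 × 0.9387 = NZD 606,327.27
Profit = NZD 606,327.27 − NZD 595,000.00

Profit: NZD 11,327.27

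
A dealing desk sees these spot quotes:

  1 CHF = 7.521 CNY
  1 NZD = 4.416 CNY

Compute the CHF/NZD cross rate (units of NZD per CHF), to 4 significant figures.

1 CHF × 7.521 = 7.521 CNY
7.521 CNY ÷ 4.416 = 1.70312 NZD

CHF/NZD = 1.703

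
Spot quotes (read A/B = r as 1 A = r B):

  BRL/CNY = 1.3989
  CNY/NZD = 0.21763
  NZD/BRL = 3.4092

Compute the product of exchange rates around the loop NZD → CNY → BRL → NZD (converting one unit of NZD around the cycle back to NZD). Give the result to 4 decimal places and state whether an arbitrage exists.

0.9635 (arbitrage exists)

Around NZD → CNY → BRL → NZD: 1 ÷ 0.21763 ÷ 1.3989 ÷ 3.4092 = 0.963479
Product < 1; profitable direction is NZD → BRL → CNY → NZD.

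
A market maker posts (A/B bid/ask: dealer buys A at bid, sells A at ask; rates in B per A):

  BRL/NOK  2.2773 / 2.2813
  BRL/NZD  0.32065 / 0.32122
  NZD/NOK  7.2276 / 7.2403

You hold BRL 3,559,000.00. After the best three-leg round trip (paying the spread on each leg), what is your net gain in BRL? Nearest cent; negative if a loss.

Best loop BRL → NZD → NOK → BRL:
BRL 3,559,000.00 × 0.32065 (sell BRL at bid) = NZD 1,141,193.35
NZD 1,141,193.35 × 7.2276 (sell NZD at bid) = NOK 8,248,089.06
NOK 8,248,089.06 ÷ 2.2813 (buy BRL at ask) = BRL 3,615,521.44

Net profit: BRL 56,521.44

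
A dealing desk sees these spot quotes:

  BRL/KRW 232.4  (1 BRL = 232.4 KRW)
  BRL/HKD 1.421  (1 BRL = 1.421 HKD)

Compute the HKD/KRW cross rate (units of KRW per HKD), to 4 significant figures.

1 HKD ÷ 1.421 = 0.70373 BRL
0.70373 BRL × 232.4 = 163.547 KRW

HKD/KRW = 163.5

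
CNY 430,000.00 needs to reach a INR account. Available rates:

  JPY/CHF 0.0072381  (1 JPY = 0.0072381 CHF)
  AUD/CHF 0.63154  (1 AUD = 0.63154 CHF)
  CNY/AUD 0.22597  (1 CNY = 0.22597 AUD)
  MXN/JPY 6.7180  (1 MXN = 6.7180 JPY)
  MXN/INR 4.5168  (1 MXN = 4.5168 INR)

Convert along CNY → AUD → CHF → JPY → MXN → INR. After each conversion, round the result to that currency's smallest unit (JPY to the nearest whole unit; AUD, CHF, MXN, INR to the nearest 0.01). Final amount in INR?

CNY 430,000.00 × 0.22597 = AUD 97,167.10
AUD 97,167.10 × 0.63154 = CHF 61,364.91
CHF 61,364.91 ÷ 0.0072381 = JPY 8,478,041
JPY 8,478,041 ÷ 6.7180 = MXN 1,261,988.84
MXN 1,261,988.84 × 4.5168 = INR 5,700,151.19

INR 5,700,151.19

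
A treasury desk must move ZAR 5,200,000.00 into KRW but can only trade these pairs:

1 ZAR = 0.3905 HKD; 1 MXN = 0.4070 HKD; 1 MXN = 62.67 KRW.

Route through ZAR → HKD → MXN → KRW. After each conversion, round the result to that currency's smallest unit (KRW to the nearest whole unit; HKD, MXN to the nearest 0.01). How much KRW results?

ZAR 5,200,000.00 × 0.3905 = HKD 2,030,600.00
HKD 2,030,600.00 ÷ 0.4070 = MXN 4,989,189.19
MXN 4,989,189.19 × 62.67 = KRW 312,672,487

KRW 312,672,487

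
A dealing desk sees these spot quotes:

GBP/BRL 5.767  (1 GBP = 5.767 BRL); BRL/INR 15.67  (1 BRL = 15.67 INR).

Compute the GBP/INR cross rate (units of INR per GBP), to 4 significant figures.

GBP/INR = 90.37

1 GBP × 5.767 = 5.767 BRL
5.767 BRL × 15.67 = 90.3689 INR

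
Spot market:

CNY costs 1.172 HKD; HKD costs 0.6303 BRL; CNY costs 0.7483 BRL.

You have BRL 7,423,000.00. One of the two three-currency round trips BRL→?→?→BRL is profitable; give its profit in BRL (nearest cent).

Profit: BRL 96,349.77

Profitable loop is BRL → HKD → CNY → BRL:
BRL 7,423,000.00 ÷ 0.6303 = HKD 11,776,931.62
HKD 11,776,931.62 ÷ 1.172 = CNY 10,048,576.47
CNY 10,048,576.47 × 0.7483 = BRL 7,519,349.77
Profit = BRL 7,519,349.77 − BRL 7,423,000.00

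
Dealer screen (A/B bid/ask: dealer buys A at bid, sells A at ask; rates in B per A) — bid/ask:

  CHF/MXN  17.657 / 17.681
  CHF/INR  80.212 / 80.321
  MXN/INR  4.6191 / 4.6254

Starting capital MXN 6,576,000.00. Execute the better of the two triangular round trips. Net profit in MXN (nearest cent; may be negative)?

Best loop MXN → INR → CHF → MXN:
MXN 6,576,000.00 × 4.6191 (sell MXN at bid) = INR 30,375,201.60
INR 30,375,201.60 ÷ 80.321 (buy CHF at ask) = CHF 378,172.60
CHF 378,172.60 × 17.657 (sell CHF at bid) = MXN 6,677,393.64

Net profit: MXN 101,393.64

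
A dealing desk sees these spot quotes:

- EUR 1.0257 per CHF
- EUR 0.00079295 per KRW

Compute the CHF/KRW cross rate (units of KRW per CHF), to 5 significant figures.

1 CHF × 1.0257 = 1.0257 EUR
1.0257 EUR ÷ 0.00079295 = 1293.52 KRW

CHF/KRW = 1293.5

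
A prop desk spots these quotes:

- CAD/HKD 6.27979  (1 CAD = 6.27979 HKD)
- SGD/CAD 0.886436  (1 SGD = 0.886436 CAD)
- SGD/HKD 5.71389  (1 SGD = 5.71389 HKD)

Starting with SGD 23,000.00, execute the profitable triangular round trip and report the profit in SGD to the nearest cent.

Profit: SGD 608.44

Profitable loop is SGD → HKD → CAD → SGD:
SGD 23,000.00 × 5.71389 = HKD 131,419.47
HKD 131,419.47 ÷ 6.27979 = CAD 20,927.37
CAD 20,927.37 ÷ 0.886436 = SGD 23,608.44
Profit = SGD 23,608.44 − SGD 23,000.00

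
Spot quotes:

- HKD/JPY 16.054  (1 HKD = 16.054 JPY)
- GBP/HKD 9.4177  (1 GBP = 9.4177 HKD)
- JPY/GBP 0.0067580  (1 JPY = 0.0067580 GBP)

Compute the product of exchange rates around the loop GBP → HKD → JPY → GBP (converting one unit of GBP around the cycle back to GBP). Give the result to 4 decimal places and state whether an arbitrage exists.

1.0218 (arbitrage exists)

Around GBP → HKD → JPY → GBP: 1 × 9.4177 × 16.054 × 0.0067580 = 1.021754
Product > 1; profitable direction is GBP → HKD → JPY → GBP.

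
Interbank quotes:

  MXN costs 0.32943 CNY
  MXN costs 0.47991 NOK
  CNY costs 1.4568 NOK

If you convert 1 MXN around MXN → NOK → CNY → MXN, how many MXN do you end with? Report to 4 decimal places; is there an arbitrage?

Around MXN → NOK → CNY → MXN: 1 × 0.47991 ÷ 1.4568 ÷ 0.32943 = 0.999992
Product ≈ 1 (deviation 0.001%, within rounding noise).

1.0000 (no arbitrage)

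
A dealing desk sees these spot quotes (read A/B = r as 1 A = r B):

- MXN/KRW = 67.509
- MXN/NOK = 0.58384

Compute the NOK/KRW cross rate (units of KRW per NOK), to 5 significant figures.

NOK/KRW = 115.63

1 NOK ÷ 0.58384 = 1.7128 MXN
1.7128 MXN × 67.509 = 115.629 KRW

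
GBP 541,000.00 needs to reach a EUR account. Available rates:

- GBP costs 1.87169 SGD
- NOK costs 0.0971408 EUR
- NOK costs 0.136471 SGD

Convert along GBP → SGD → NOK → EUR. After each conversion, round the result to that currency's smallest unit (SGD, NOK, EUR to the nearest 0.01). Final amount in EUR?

EUR 720,763.00

GBP 541,000.00 × 1.87169 = SGD 1,012,584.29
SGD 1,012,584.29 ÷ 0.136471 = NOK 7,419,776.29
NOK 7,419,776.29 × 0.0971408 = EUR 720,763.00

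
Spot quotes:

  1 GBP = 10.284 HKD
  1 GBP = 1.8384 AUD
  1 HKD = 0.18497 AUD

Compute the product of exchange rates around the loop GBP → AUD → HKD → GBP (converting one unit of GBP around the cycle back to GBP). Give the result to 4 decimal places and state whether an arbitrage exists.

Around GBP → AUD → HKD → GBP: 1 × 1.8384 ÷ 0.18497 ÷ 10.284 = 0.966444
Product < 1; profitable direction is GBP → HKD → AUD → GBP.

0.9664 (arbitrage exists)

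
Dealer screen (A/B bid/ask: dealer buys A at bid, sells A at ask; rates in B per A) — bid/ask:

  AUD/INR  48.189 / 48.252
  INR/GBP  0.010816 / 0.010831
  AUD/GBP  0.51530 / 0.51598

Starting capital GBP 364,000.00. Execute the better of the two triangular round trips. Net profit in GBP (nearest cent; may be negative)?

Net profit: GBP 3,691.09

Best loop GBP → AUD → INR → GBP:
GBP 364,000.00 ÷ 0.51598 (buy AUD at ask) = AUD 705,453.70
AUD 705,453.70 × 48.189 (sell AUD at bid) = INR 33,995,108.34
INR 33,995,108.34 × 0.010816 (sell INR at bid) = GBP 367,691.09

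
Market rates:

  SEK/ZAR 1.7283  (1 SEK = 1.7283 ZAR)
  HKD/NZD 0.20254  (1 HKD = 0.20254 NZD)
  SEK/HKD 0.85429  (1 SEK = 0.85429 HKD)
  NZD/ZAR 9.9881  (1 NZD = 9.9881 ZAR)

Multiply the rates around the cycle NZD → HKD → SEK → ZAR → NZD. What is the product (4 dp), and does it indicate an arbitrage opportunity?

Around NZD → HKD → SEK → ZAR → NZD: 1 ÷ 0.20254 ÷ 0.85429 × 1.7283 ÷ 9.9881 = 1.000046
Product ≈ 1 (deviation 0.005%, within rounding noise).

1.0000 (no arbitrage)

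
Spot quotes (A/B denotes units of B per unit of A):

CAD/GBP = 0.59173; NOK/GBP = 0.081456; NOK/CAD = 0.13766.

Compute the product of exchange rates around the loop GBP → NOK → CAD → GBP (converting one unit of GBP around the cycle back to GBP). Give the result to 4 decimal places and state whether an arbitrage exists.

Around GBP → NOK → CAD → GBP: 1 ÷ 0.081456 × 0.13766 × 0.59173 = 1.000019
Product ≈ 1 (deviation 0.002%, within rounding noise).

1.0000 (no arbitrage)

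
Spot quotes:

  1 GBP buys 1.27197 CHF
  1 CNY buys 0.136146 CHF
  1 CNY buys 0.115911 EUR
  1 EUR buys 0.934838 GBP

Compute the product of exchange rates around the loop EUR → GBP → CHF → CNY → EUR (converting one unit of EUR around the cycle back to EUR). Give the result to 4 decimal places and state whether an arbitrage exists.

Around EUR → GBP → CHF → CNY → EUR: 1 × 0.934838 × 1.27197 ÷ 0.136146 × 0.115911 = 1.012355
Product > 1; profitable direction is EUR → GBP → CHF → CNY → EUR.

1.0124 (arbitrage exists)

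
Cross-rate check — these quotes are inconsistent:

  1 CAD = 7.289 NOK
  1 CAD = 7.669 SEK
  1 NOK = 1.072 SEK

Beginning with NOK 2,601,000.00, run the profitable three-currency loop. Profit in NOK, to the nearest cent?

Profit: NOK 49,112.74

Profitable loop is NOK → SEK → CAD → NOK:
NOK 2,601,000.00 × 1.072 = SEK 2,788,272.00
SEK 2,788,272.00 ÷ 7.669 = CAD 363,577.00
CAD 363,577.00 × 7.289 = NOK 2,650,112.74
Profit = NOK 2,650,112.74 − NOK 2,601,000.00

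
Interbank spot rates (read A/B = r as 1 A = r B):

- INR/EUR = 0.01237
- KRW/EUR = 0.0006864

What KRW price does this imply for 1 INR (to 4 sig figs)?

INR/KRW = 18.02

1 INR × 0.01237 = 0.01237 EUR
0.01237 EUR ÷ 0.0006864 = 18.0216 KRW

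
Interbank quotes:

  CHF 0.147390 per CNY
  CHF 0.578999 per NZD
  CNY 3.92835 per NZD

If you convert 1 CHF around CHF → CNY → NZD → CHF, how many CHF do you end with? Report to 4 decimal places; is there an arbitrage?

Around CHF → CNY → NZD → CHF: 1 ÷ 0.147390 ÷ 3.92835 × 0.578999 = 0.999999
Product ≈ 1 (deviation 0.000%, within rounding noise).

1.0000 (no arbitrage)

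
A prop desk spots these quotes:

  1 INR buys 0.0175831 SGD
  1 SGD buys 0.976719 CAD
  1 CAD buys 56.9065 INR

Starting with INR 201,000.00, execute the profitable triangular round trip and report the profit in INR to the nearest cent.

Profitable loop is INR → CAD → SGD → INR:
INR 201,000.00 ÷ 56.9065 = CAD 3,532.11
CAD 3,532.11 ÷ 0.976719 = SGD 3,616.30
SGD 3,616.30 ÷ 0.0175831 = INR 205,669.12
Profit = INR 205,669.12 − INR 201,000.00

Profit: INR 4,669.12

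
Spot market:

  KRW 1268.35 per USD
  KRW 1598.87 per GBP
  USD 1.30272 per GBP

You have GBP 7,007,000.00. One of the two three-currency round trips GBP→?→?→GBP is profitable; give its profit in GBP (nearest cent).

Profitable loop is GBP → USD → KRW → GBP:
GBP 7,007,000.00 × 1.30272 = USD 9,128,159.04
USD 9,128,159.04 × 1268.35 = KRW 11,577,700,518
KRW 11,577,700,518 ÷ 1598.87 = GBP 7,241,176.91
Profit = GBP 7,241,176.91 − GBP 7,007,000.00

Profit: GBP 234,176.91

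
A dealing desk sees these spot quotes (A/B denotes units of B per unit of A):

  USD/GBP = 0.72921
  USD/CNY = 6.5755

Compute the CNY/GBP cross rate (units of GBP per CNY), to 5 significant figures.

1 CNY ÷ 6.5755 = 0.15208 USD
0.15208 USD × 0.72921 = 0.110898 GBP

CNY/GBP = 0.11090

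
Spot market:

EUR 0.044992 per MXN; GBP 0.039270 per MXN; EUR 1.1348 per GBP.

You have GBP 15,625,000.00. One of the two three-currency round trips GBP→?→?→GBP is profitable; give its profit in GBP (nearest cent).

Profitable loop is GBP → MXN → EUR → GBP:
GBP 15,625,000.00 ÷ 0.039270 = MXN 397,886,427.30
MXN 397,886,427.30 × 0.044992 = EUR 17,901,706.14
EUR 17,901,706.14 ÷ 1.1348 = GBP 15,775,208.09
Profit = GBP 15,775,208.09 − GBP 15,625,000.00

Profit: GBP 150,208.09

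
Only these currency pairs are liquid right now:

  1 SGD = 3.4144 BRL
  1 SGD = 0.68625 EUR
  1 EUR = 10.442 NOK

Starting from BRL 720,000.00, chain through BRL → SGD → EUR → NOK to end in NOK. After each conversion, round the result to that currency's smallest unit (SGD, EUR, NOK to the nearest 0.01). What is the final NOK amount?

NOK 1,511,068.50

BRL 720,000.00 ÷ 3.4144 = SGD 210,871.60
SGD 210,871.60 × 0.68625 = EUR 144,710.64
EUR 144,710.64 × 10.442 = NOK 1,511,068.50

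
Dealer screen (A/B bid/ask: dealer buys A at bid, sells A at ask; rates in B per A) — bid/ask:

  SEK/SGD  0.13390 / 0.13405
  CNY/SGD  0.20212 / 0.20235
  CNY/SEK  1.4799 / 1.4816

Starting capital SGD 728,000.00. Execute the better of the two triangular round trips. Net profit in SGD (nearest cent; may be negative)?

Net profit: SGD 12,871.49

Best loop SGD → SEK → CNY → SGD:
SGD 728,000.00 ÷ 0.13405 (buy SEK at ask) = SEK 5,430,809.40
SEK 5,430,809.40 ÷ 1.4816 (buy CNY at ask) = CNY 3,665,503.10
CNY 3,665,503.10 × 0.20212 (sell CNY at bid) = SGD 740,871.49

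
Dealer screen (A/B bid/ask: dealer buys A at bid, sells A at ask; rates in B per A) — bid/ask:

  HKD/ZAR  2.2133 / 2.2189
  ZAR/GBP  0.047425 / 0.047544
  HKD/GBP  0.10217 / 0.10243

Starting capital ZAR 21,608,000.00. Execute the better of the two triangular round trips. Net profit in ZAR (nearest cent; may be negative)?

Best loop ZAR → GBP → HKD → ZAR:
ZAR 21,608,000.00 × 0.047425 (sell ZAR at bid) = GBP 1,024,759.40
GBP 1,024,759.40 ÷ 0.10243 (buy HKD at ask) = HKD 10,004,485.01
HKD 10,004,485.01 × 2.2133 (sell HKD at bid) = ZAR 22,142,926.68

Net profit: ZAR 534,926.68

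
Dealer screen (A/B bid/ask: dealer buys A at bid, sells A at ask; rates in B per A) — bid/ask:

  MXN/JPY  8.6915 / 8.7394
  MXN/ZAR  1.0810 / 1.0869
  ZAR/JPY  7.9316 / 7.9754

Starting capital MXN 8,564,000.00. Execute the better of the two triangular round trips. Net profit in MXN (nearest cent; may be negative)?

Best loop MXN → JPY → ZAR → MXN:
MXN 8,564,000.00 × 8.6915 (sell MXN at bid) = JPY 74,434,006
JPY 74,434,006 ÷ 7.9754 (buy ZAR at ask) = ZAR 9,332,949.57
ZAR 9,332,949.57 ÷ 1.0869 (buy MXN at ask) = MXN 8,586,760.12

Net profit: MXN 22,760.12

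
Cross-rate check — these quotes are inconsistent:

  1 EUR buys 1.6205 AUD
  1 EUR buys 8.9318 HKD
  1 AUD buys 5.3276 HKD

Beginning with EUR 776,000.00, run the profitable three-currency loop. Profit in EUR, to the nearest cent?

Profit: EUR 26,823.48

Profitable loop is EUR → HKD → AUD → EUR:
EUR 776,000.00 × 8.9318 = HKD 6,931,076.80
HKD 6,931,076.80 ÷ 5.3276 = AUD 1,300,975.45
AUD 1,300,975.45 ÷ 1.6205 = EUR 802,823.48
Profit = EUR 802,823.48 − EUR 776,000.00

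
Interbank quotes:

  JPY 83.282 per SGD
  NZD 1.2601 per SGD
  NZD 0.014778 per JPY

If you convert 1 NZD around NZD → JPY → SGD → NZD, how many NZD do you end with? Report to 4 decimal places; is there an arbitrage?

Around NZD → JPY → SGD → NZD: 1 ÷ 0.014778 ÷ 83.282 × 1.2601 = 1.023854
Product > 1; profitable direction is NZD → JPY → SGD → NZD.

1.0239 (arbitrage exists)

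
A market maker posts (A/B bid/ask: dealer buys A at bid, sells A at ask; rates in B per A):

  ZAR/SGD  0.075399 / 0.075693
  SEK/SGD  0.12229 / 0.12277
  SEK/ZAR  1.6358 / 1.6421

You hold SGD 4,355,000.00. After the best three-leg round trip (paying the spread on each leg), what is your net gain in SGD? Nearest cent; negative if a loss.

Net profit: SGD 20,137.37

Best loop SGD → SEK → ZAR → SGD:
SGD 4,355,000.00 ÷ 0.12277 (buy SEK at ask) = SEK 35,472,835.38
SEK 35,472,835.38 × 1.6358 (sell SEK at bid) = ZAR 58,026,464.12
ZAR 58,026,464.12 × 0.075399 (sell ZAR at bid) = SGD 4,375,137.37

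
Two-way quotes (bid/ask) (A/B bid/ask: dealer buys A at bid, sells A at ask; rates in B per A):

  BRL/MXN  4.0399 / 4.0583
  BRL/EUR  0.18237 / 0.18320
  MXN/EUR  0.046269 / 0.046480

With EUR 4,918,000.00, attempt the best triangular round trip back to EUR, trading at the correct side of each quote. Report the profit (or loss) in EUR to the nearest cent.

Best loop EUR → BRL → MXN → EUR:
EUR 4,918,000.00 ÷ 0.18320 (buy BRL at ask) = BRL 26,844,978.17
BRL 26,844,978.17 × 4.0399 (sell BRL at bid) = MXN 108,451,027.29
MXN 108,451,027.29 × 0.046269 (sell MXN at bid) = EUR 5,017,920.58

Net profit: EUR 99,920.58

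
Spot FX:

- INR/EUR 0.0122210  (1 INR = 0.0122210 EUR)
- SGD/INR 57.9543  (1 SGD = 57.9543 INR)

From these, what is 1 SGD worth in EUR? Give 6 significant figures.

1 SGD × 57.9543 = 57.9543 INR
57.9543 INR × 0.0122210 = 0.70826 EUR

SGD/EUR = 0.708260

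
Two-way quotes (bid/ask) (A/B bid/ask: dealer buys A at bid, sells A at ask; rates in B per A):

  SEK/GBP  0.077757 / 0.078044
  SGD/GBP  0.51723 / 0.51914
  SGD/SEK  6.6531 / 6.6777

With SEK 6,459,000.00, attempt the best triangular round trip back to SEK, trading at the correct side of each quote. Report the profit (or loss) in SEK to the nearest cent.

Best loop SEK → GBP → SGD → SEK:
SEK 6,459,000.00 × 0.077757 (sell SEK at bid) = GBP 502,232.46
GBP 502,232.46 ÷ 0.51914 (buy SGD at ask) = SGD 967,431.64
SGD 967,431.64 × 6.6531 (sell SGD at bid) = SEK 6,436,419.46

Net result: SEK -22,580.54 (no profitable arbitrage after spreads)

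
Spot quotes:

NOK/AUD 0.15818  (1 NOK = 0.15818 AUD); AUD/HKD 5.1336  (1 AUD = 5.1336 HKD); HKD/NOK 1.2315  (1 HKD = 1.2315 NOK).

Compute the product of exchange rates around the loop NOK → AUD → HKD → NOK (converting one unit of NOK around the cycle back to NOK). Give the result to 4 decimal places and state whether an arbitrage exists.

1.0000 (no arbitrage)

Around NOK → AUD → HKD → NOK: 1 × 0.15818 × 5.1336 × 1.2315 = 1.000018
Product ≈ 1 (deviation 0.002%, within rounding noise).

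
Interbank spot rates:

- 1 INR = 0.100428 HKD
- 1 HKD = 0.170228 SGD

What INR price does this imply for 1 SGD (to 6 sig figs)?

1 SGD ÷ 0.170228 = 5.87447 HKD
5.87447 HKD ÷ 0.100428 = 58.4944 INR

SGD/INR = 58.4944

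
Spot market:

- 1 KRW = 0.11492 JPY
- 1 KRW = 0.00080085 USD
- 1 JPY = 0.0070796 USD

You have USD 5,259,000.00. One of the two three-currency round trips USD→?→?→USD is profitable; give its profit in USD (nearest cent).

Profit: USD 83,645.14

Profitable loop is USD → KRW → JPY → USD:
USD 5,259,000.00 ÷ 0.00080085 = KRW 6,566,772,804
KRW 6,566,772,804 × 0.11492 = JPY 754,653,531
JPY 754,653,531 × 0.0070796 = USD 5,342,645.14
Profit = USD 5,342,645.14 − USD 5,259,000.00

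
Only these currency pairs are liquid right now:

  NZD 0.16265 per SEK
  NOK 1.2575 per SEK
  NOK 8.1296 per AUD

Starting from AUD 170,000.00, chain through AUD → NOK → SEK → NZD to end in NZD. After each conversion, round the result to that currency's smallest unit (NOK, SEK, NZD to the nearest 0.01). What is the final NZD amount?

AUD 170,000.00 × 8.1296 = NOK 1,382,032.00
NOK 1,382,032.00 ÷ 1.2575 = SEK 1,099,031.41
SEK 1,099,031.41 × 0.16265 = NZD 178,757.46

NZD 178,757.46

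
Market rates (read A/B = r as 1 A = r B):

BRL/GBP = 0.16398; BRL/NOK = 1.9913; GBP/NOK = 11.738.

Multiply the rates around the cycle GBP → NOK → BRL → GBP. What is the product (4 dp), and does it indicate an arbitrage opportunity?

Around GBP → NOK → BRL → GBP: 1 × 11.738 ÷ 1.9913 × 0.16398 = 0.966603
Product < 1; profitable direction is GBP → BRL → NOK → GBP.

0.9666 (arbitrage exists)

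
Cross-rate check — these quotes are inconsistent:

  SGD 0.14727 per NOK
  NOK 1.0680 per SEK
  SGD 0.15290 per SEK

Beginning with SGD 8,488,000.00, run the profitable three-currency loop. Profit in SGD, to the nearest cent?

Profit: SGD 243,390.76

Profitable loop is SGD → SEK → NOK → SGD:
SGD 8,488,000.00 ÷ 0.15290 = SEK 55,513,407.46
SEK 55,513,407.46 × 1.0680 = NOK 59,288,319.16
NOK 59,288,319.16 × 0.14727 = SGD 8,731,390.76
Profit = SGD 8,731,390.76 − SGD 8,488,000.00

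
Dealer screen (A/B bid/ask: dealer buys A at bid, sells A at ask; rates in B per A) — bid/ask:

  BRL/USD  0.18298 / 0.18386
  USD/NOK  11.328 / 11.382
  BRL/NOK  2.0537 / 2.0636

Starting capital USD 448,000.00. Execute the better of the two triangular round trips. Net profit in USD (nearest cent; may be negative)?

Net profit: USD 1,996.73

Best loop USD → NOK → BRL → USD:
USD 448,000.00 × 11.328 (sell USD at bid) = NOK 5,074,944.00
NOK 5,074,944.00 ÷ 2.0636 (buy BRL at ask) = BRL 2,459,267.30
BRL 2,459,267.30 × 0.18298 (sell BRL at bid) = USD 449,996.73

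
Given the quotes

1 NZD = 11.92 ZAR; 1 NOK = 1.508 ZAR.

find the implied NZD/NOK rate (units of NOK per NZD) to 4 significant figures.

NZD/NOK = 7.905

1 NZD × 11.92 = 11.92 ZAR
11.92 ZAR ÷ 1.508 = 7.90451 NOK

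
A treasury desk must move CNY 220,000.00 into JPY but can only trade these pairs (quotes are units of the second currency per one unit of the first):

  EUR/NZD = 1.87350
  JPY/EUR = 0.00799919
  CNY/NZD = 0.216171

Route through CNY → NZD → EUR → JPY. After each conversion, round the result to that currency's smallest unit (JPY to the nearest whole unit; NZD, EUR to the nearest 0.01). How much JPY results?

JPY 3,173,368

CNY 220,000.00 × 0.216171 = NZD 47,557.62
NZD 47,557.62 ÷ 1.87350 = EUR 25,384.37
EUR 25,384.37 ÷ 0.00799919 = JPY 3,173,368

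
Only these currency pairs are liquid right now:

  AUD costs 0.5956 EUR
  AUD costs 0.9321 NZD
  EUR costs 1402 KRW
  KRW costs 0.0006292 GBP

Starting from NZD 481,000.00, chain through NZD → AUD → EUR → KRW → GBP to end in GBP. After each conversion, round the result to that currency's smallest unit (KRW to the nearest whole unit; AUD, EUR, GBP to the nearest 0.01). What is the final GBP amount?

NZD 481,000.00 ÷ 0.9321 = AUD 516,039.05
AUD 516,039.05 × 0.5956 = EUR 307,352.86
EUR 307,352.86 × 1402 = KRW 430,908,710
KRW 430,908,710 × 0.0006292 = GBP 271,127.76

GBP 271,127.76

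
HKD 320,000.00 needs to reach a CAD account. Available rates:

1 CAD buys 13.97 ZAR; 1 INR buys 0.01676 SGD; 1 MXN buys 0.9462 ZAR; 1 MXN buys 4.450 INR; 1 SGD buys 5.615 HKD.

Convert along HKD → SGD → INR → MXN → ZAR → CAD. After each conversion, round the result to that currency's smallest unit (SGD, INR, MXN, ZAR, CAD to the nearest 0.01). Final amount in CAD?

CAD 51,755.05

HKD 320,000.00 ÷ 5.615 = SGD 56,990.20
SGD 56,990.20 ÷ 0.01676 = INR 3,400,369.93
INR 3,400,369.93 ÷ 4.450 = MXN 764,128.07
MXN 764,128.07 × 0.9462 = ZAR 723,017.98
ZAR 723,017.98 ÷ 13.97 = CAD 51,755.05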